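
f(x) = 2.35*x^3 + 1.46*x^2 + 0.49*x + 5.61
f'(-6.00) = 236.77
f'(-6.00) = 236.77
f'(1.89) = 31.19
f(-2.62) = -27.92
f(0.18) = 5.76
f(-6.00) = -452.37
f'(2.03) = 35.47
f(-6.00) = -452.37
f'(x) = 7.05*x^2 + 2.92*x + 0.49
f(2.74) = 66.26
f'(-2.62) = 41.23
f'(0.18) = 1.24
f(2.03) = 32.28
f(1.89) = 27.62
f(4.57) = 262.63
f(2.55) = 55.32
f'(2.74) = 61.42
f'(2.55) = 53.78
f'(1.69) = 25.56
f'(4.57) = 161.07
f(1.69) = 21.95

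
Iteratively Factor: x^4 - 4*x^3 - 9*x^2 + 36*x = (x + 3)*(x^3 - 7*x^2 + 12*x) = (x - 4)*(x + 3)*(x^2 - 3*x) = x*(x - 4)*(x + 3)*(x - 3)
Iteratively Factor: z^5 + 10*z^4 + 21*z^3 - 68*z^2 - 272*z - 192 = (z + 4)*(z^4 + 6*z^3 - 3*z^2 - 56*z - 48) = (z + 1)*(z + 4)*(z^3 + 5*z^2 - 8*z - 48) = (z + 1)*(z + 4)^2*(z^2 + z - 12) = (z + 1)*(z + 4)^3*(z - 3)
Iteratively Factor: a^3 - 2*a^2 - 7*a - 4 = (a + 1)*(a^2 - 3*a - 4) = (a - 4)*(a + 1)*(a + 1)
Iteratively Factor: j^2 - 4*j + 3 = (j - 3)*(j - 1)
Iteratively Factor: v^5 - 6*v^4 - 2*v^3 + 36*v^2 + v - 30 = (v - 3)*(v^4 - 3*v^3 - 11*v^2 + 3*v + 10) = (v - 3)*(v - 1)*(v^3 - 2*v^2 - 13*v - 10) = (v - 5)*(v - 3)*(v - 1)*(v^2 + 3*v + 2) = (v - 5)*(v - 3)*(v - 1)*(v + 2)*(v + 1)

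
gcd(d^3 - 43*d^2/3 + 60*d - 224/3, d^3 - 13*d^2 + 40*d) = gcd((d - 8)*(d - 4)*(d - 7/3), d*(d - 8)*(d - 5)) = d - 8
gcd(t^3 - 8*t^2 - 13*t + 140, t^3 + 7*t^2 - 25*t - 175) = t - 5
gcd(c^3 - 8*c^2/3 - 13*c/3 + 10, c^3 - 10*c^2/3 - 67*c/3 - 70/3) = c + 2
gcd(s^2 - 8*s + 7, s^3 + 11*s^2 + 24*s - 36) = s - 1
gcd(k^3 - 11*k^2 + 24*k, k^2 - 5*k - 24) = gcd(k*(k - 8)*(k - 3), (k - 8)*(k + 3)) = k - 8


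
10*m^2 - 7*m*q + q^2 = (-5*m + q)*(-2*m + q)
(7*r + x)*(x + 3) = 7*r*x + 21*r + x^2 + 3*x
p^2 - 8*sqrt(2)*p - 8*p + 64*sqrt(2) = (p - 8)*(p - 8*sqrt(2))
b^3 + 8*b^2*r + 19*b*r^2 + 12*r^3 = (b + r)*(b + 3*r)*(b + 4*r)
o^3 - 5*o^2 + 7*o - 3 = (o - 3)*(o - 1)^2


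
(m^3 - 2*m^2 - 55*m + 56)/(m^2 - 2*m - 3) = (-m^3 + 2*m^2 + 55*m - 56)/(-m^2 + 2*m + 3)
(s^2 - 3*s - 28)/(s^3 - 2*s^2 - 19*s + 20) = (s - 7)/(s^2 - 6*s + 5)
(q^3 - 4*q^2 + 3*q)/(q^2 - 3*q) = q - 1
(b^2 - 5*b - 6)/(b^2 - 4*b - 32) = (-b^2 + 5*b + 6)/(-b^2 + 4*b + 32)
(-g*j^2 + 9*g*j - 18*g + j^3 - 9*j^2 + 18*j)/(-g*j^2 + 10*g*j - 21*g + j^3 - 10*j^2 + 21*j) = (j - 6)/(j - 7)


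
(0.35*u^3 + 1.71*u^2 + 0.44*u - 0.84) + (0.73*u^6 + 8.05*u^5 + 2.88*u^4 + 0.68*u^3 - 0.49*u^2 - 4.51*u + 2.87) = 0.73*u^6 + 8.05*u^5 + 2.88*u^4 + 1.03*u^3 + 1.22*u^2 - 4.07*u + 2.03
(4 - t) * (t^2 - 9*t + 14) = -t^3 + 13*t^2 - 50*t + 56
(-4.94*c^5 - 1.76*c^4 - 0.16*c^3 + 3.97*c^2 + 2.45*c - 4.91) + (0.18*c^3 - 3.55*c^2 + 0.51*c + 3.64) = -4.94*c^5 - 1.76*c^4 + 0.02*c^3 + 0.42*c^2 + 2.96*c - 1.27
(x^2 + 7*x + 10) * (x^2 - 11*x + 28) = x^4 - 4*x^3 - 39*x^2 + 86*x + 280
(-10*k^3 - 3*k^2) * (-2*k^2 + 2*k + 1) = 20*k^5 - 14*k^4 - 16*k^3 - 3*k^2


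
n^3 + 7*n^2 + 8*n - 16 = (n - 1)*(n + 4)^2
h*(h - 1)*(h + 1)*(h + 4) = h^4 + 4*h^3 - h^2 - 4*h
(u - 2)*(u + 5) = u^2 + 3*u - 10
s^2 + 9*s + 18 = (s + 3)*(s + 6)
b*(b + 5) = b^2 + 5*b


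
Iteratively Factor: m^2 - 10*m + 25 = (m - 5)*(m - 5)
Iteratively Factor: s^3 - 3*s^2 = (s)*(s^2 - 3*s) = s^2*(s - 3)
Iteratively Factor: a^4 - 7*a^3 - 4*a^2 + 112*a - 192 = (a + 4)*(a^3 - 11*a^2 + 40*a - 48) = (a - 3)*(a + 4)*(a^2 - 8*a + 16) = (a - 4)*(a - 3)*(a + 4)*(a - 4)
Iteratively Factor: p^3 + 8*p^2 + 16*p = (p)*(p^2 + 8*p + 16) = p*(p + 4)*(p + 4)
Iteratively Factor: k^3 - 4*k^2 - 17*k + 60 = (k + 4)*(k^2 - 8*k + 15) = (k - 3)*(k + 4)*(k - 5)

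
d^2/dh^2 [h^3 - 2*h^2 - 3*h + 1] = 6*h - 4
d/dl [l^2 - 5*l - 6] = 2*l - 5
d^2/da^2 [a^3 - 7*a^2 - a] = 6*a - 14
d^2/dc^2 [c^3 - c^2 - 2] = 6*c - 2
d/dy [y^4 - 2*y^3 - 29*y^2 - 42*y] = 4*y^3 - 6*y^2 - 58*y - 42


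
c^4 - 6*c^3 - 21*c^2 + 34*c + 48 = (c - 8)*(c - 2)*(c + 1)*(c + 3)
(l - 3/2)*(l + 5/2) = l^2 + l - 15/4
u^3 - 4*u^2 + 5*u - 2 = (u - 2)*(u - 1)^2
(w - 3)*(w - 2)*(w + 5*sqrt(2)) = w^3 - 5*w^2 + 5*sqrt(2)*w^2 - 25*sqrt(2)*w + 6*w + 30*sqrt(2)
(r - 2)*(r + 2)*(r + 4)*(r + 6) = r^4 + 10*r^3 + 20*r^2 - 40*r - 96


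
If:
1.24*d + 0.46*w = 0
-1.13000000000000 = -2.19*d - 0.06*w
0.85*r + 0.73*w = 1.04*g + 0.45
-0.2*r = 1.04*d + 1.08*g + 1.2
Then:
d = 0.56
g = -1.62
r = -0.16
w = -1.50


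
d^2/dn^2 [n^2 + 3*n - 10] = 2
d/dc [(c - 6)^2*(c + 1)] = (c - 6)*(3*c - 4)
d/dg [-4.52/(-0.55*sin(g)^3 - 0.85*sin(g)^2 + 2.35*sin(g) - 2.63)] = (-7.458*sin(g)^2 - 7.684*sin(g) + 10.622)*cos(g)/(0.55*sin(g)^3 + 0.85*sin(g)^2 - 2.35*sin(g) + 2.63)^2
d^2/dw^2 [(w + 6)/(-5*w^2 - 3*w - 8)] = 2*(-(w + 6)*(10*w + 3)^2 + 3*(5*w + 11)*(5*w^2 + 3*w + 8))/(5*w^2 + 3*w + 8)^3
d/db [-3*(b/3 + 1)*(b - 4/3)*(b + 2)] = -3*b^2 - 22*b/3 + 2/3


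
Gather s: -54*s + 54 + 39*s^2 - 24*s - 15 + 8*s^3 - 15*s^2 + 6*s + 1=8*s^3 + 24*s^2 - 72*s + 40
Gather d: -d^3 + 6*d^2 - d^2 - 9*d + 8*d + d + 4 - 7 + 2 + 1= -d^3 + 5*d^2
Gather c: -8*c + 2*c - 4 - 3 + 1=-6*c - 6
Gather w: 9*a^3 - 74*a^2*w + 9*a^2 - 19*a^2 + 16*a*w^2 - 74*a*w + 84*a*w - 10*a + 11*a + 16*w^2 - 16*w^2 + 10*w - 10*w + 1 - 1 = 9*a^3 - 10*a^2 + 16*a*w^2 + a + w*(-74*a^2 + 10*a)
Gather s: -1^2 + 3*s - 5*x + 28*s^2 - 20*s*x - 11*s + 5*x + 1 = 28*s^2 + s*(-20*x - 8)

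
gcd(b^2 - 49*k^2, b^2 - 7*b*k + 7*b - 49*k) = b - 7*k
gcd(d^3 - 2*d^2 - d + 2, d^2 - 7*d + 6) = d - 1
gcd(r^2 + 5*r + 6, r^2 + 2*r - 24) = 1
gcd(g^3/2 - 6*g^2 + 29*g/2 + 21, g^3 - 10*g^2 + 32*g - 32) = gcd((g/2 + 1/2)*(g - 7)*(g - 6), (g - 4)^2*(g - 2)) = 1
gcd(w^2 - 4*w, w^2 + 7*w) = w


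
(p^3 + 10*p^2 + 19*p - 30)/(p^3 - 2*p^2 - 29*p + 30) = (p + 6)/(p - 6)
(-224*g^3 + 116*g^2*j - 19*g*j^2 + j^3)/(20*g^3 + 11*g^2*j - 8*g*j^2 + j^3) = (-56*g^2 + 15*g*j - j^2)/(5*g^2 + 4*g*j - j^2)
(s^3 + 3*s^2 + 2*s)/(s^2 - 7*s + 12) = s*(s^2 + 3*s + 2)/(s^2 - 7*s + 12)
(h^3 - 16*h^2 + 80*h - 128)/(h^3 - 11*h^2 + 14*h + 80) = (h^2 - 8*h + 16)/(h^2 - 3*h - 10)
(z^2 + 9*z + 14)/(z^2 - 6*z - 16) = (z + 7)/(z - 8)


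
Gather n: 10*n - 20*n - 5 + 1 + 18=14 - 10*n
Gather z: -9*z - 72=-9*z - 72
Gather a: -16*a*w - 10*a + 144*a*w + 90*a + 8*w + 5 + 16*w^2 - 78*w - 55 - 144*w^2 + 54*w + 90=a*(128*w + 80) - 128*w^2 - 16*w + 40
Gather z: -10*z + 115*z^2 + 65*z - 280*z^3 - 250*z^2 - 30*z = -280*z^3 - 135*z^2 + 25*z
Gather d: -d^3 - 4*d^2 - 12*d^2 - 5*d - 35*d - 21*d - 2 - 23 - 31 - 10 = -d^3 - 16*d^2 - 61*d - 66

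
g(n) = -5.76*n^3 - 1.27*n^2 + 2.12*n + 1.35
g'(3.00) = -161.02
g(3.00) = -159.24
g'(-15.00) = -3847.78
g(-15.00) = 19123.80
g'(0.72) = -8.67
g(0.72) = 0.07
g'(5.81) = -595.94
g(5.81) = -1158.87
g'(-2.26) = -80.40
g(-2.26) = 56.56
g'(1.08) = -20.78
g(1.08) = -5.10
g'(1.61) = -46.76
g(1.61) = -22.57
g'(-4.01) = -265.56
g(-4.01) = 343.84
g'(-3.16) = -162.40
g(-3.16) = 163.72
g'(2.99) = -159.96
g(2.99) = -157.64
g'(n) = -17.28*n^2 - 2.54*n + 2.12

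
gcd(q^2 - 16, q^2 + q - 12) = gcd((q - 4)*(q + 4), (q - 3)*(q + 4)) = q + 4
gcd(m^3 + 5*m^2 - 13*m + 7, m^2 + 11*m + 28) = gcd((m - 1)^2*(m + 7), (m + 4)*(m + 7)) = m + 7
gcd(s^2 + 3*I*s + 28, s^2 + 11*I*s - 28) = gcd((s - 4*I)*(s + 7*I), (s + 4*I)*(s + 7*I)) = s + 7*I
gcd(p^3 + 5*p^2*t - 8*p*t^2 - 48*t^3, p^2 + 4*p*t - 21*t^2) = p - 3*t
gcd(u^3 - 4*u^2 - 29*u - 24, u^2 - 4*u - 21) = u + 3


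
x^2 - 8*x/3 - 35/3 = (x - 5)*(x + 7/3)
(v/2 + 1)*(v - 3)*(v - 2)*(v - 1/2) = v^4/2 - 7*v^3/4 - 5*v^2/4 + 7*v - 3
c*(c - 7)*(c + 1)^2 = c^4 - 5*c^3 - 13*c^2 - 7*c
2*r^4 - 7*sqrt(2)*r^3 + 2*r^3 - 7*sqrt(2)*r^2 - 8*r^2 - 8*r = r*(r - 4*sqrt(2))*(sqrt(2)*r + 1)*(sqrt(2)*r + sqrt(2))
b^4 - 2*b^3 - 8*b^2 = b^2*(b - 4)*(b + 2)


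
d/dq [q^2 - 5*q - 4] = 2*q - 5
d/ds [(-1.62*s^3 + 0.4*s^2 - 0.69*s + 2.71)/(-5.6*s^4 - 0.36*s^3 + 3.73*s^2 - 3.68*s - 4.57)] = (-9.072*s^6 + 4.48*s^5 - 17.4906*s^4 + 72.1304*s^3 + 26.2387*s^2 - 23.8726*s + 13.1261)/(31.36*s^8 + 4.032*s^7 - 41.6464*s^6 + 38.5304*s^5 + 67.7465*s^4 - 24.1624*s^3 - 20.5498*s^2 + 33.6352*s + 20.8849)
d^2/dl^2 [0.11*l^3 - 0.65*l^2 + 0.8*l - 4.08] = 0.66*l - 1.3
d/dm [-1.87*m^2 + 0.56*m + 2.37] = 0.56 - 3.74*m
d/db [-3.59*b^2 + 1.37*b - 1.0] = 1.37 - 7.18*b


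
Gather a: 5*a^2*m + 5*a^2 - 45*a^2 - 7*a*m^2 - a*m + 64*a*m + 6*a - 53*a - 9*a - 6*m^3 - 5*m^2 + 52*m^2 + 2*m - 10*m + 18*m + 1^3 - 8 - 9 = a^2*(5*m - 40) + a*(-7*m^2 + 63*m - 56) - 6*m^3 + 47*m^2 + 10*m - 16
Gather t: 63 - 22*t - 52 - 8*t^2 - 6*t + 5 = -8*t^2 - 28*t + 16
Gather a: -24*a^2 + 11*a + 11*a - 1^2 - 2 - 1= -24*a^2 + 22*a - 4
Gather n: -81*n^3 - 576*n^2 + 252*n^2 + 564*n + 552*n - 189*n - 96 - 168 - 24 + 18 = -81*n^3 - 324*n^2 + 927*n - 270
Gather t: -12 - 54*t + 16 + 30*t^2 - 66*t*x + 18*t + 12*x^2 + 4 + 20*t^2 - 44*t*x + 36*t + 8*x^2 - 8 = 50*t^2 - 110*t*x + 20*x^2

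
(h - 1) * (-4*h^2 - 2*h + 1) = -4*h^3 + 2*h^2 + 3*h - 1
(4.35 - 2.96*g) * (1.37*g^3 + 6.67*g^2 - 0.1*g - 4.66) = -4.0552*g^4 - 13.7837*g^3 + 29.3105*g^2 + 13.3586*g - 20.271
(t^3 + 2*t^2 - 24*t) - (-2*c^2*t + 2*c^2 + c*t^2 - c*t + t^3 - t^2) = 2*c^2*t - 2*c^2 - c*t^2 + c*t + 3*t^2 - 24*t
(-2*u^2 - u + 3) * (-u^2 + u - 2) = 2*u^4 - u^3 + 5*u - 6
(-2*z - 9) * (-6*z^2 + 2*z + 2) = 12*z^3 + 50*z^2 - 22*z - 18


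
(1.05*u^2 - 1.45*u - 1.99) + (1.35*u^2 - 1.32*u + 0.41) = 2.4*u^2 - 2.77*u - 1.58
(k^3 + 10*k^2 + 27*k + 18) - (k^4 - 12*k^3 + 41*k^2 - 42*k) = -k^4 + 13*k^3 - 31*k^2 + 69*k + 18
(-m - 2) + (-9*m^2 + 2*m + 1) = -9*m^2 + m - 1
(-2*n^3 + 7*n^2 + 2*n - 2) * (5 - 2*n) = 4*n^4 - 24*n^3 + 31*n^2 + 14*n - 10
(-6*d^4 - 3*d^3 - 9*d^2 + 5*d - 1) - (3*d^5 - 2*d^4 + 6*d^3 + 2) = -3*d^5 - 4*d^4 - 9*d^3 - 9*d^2 + 5*d - 3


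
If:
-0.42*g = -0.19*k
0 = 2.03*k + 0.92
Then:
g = -0.21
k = -0.45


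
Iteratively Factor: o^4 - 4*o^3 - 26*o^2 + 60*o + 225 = (o + 3)*(o^3 - 7*o^2 - 5*o + 75) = (o + 3)^2*(o^2 - 10*o + 25) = (o - 5)*(o + 3)^2*(o - 5)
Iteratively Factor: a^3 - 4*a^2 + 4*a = (a - 2)*(a^2 - 2*a) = (a - 2)^2*(a)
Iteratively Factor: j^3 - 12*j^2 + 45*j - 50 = (j - 5)*(j^2 - 7*j + 10) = (j - 5)^2*(j - 2)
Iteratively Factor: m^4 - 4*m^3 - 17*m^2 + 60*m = (m)*(m^3 - 4*m^2 - 17*m + 60) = m*(m - 5)*(m^2 + m - 12) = m*(m - 5)*(m + 4)*(m - 3)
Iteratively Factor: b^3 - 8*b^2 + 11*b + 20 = (b + 1)*(b^2 - 9*b + 20) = (b - 4)*(b + 1)*(b - 5)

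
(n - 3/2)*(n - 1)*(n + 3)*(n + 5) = n^4 + 11*n^3/2 - 7*n^2/2 - 51*n/2 + 45/2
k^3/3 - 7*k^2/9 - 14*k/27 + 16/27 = (k/3 + 1/3)*(k - 8/3)*(k - 2/3)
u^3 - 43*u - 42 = (u - 7)*(u + 1)*(u + 6)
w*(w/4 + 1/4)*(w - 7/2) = w^3/4 - 5*w^2/8 - 7*w/8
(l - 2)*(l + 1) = l^2 - l - 2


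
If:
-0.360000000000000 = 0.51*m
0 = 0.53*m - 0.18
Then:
No Solution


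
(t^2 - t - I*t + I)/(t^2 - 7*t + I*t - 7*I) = (t^2 - t - I*t + I)/(t^2 - 7*t + I*t - 7*I)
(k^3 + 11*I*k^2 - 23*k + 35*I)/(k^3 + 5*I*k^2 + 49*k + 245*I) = (k - I)/(k - 7*I)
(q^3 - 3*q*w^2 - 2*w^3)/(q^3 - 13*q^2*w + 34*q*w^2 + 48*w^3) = (q^2 - q*w - 2*w^2)/(q^2 - 14*q*w + 48*w^2)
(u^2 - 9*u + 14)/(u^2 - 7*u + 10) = (u - 7)/(u - 5)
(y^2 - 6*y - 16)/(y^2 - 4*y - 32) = (y + 2)/(y + 4)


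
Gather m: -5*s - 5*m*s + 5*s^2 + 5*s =-5*m*s + 5*s^2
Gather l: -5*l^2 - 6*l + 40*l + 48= -5*l^2 + 34*l + 48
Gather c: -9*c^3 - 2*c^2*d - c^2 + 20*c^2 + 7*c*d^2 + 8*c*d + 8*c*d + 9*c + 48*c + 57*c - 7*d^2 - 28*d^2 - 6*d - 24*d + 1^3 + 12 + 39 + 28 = -9*c^3 + c^2*(19 - 2*d) + c*(7*d^2 + 16*d + 114) - 35*d^2 - 30*d + 80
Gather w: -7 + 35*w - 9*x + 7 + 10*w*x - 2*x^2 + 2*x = w*(10*x + 35) - 2*x^2 - 7*x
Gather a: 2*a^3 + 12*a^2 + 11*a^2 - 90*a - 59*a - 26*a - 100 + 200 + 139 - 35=2*a^3 + 23*a^2 - 175*a + 204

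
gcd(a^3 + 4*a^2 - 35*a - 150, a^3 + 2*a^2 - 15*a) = a + 5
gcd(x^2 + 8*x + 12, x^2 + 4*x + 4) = x + 2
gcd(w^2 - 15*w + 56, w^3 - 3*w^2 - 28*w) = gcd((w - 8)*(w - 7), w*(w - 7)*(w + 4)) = w - 7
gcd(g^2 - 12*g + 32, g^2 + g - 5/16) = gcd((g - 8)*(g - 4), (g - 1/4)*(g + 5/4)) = 1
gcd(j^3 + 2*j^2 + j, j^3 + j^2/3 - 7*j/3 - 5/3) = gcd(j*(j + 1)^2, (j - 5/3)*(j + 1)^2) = j^2 + 2*j + 1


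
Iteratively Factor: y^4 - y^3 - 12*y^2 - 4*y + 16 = (y + 2)*(y^3 - 3*y^2 - 6*y + 8) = (y + 2)^2*(y^2 - 5*y + 4) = (y - 1)*(y + 2)^2*(y - 4)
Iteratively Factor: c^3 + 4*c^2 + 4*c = (c + 2)*(c^2 + 2*c) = (c + 2)^2*(c)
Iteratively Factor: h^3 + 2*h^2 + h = (h)*(h^2 + 2*h + 1) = h*(h + 1)*(h + 1)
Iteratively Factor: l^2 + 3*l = (l)*(l + 3)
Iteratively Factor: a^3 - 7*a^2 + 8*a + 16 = (a - 4)*(a^2 - 3*a - 4) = (a - 4)^2*(a + 1)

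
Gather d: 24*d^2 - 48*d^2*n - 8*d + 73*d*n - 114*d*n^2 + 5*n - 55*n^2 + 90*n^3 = d^2*(24 - 48*n) + d*(-114*n^2 + 73*n - 8) + 90*n^3 - 55*n^2 + 5*n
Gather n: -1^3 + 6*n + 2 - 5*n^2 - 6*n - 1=-5*n^2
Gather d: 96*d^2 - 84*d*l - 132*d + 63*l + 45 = 96*d^2 + d*(-84*l - 132) + 63*l + 45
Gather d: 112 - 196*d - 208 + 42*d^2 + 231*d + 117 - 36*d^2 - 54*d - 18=6*d^2 - 19*d + 3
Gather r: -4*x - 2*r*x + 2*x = -2*r*x - 2*x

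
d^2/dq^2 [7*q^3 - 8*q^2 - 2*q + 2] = 42*q - 16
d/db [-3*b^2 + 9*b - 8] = 9 - 6*b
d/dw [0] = 0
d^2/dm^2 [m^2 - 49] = 2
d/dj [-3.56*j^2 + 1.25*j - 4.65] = 1.25 - 7.12*j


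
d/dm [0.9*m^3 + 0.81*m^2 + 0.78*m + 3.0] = 2.7*m^2 + 1.62*m + 0.78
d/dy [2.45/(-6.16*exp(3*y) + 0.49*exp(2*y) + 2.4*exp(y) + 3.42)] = (45.276*exp(2*y) - 2.401*exp(y) - 5.88)*exp(y)/(-6.16*exp(3*y) + 0.49*exp(2*y) + 2.4*exp(y) + 3.42)^2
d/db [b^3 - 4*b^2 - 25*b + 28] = 3*b^2 - 8*b - 25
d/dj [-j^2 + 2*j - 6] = 2 - 2*j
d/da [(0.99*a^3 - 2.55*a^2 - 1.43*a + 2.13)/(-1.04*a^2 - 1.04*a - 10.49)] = (-1.0296*a^4 - 2.0592*a^3 - 29.9905*a^2 + 57.9294*a + 17.2159)/(1.0816*a^4 + 2.1632*a^3 + 22.9008*a^2 + 21.8192*a + 110.0401)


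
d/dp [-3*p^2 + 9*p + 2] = 9 - 6*p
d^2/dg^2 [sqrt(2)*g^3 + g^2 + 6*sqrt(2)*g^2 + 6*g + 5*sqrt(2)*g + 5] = 6*sqrt(2)*g + 2 + 12*sqrt(2)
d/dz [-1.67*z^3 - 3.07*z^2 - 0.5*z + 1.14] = -5.01*z^2 - 6.14*z - 0.5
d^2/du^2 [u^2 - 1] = 2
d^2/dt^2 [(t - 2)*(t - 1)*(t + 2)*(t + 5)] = 12*t^2 + 24*t - 18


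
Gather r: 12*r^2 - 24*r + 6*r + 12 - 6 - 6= 12*r^2 - 18*r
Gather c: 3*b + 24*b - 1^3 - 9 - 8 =27*b - 18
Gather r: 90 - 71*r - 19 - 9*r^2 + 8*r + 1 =-9*r^2 - 63*r + 72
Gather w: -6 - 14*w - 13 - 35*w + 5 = -49*w - 14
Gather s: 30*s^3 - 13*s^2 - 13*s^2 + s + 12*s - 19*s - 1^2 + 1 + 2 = 30*s^3 - 26*s^2 - 6*s + 2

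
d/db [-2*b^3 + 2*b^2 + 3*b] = -6*b^2 + 4*b + 3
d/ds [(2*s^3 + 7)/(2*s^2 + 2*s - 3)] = 2*(3*s^2*(2*s^2 + 2*s - 3) - (2*s + 1)*(2*s^3 + 7))/(2*s^2 + 2*s - 3)^2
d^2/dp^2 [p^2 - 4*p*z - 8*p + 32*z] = 2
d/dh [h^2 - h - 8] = 2*h - 1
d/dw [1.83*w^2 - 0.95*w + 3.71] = 3.66*w - 0.95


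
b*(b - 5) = b^2 - 5*b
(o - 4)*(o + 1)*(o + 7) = o^3 + 4*o^2 - 25*o - 28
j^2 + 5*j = j*(j + 5)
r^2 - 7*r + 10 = (r - 5)*(r - 2)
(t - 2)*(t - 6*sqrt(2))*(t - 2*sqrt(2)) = t^3 - 8*sqrt(2)*t^2 - 2*t^2 + 16*sqrt(2)*t + 24*t - 48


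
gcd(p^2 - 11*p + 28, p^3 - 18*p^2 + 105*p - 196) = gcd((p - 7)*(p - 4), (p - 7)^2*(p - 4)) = p^2 - 11*p + 28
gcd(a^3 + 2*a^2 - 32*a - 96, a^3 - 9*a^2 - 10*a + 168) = a^2 - 2*a - 24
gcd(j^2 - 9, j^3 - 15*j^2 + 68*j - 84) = 1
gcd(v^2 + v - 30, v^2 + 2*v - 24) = v + 6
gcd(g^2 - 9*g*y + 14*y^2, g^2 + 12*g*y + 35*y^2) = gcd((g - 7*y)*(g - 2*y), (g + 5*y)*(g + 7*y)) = 1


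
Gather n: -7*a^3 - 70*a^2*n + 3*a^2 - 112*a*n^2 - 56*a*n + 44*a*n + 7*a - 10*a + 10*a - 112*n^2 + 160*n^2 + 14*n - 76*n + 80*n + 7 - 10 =-7*a^3 + 3*a^2 + 7*a + n^2*(48 - 112*a) + n*(-70*a^2 - 12*a + 18) - 3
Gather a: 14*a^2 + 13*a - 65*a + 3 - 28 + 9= 14*a^2 - 52*a - 16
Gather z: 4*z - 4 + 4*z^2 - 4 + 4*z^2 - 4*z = 8*z^2 - 8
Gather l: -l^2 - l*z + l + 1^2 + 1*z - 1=-l^2 + l*(1 - z) + z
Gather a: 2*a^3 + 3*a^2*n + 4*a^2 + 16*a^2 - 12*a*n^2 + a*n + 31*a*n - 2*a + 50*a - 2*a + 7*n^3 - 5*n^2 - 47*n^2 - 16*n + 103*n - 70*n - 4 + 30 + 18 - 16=2*a^3 + a^2*(3*n + 20) + a*(-12*n^2 + 32*n + 46) + 7*n^3 - 52*n^2 + 17*n + 28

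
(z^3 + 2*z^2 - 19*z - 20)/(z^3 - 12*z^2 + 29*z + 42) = (z^2 + z - 20)/(z^2 - 13*z + 42)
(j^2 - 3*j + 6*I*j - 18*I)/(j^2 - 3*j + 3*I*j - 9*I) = (j + 6*I)/(j + 3*I)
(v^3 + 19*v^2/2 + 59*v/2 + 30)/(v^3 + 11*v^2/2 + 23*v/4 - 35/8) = 4*(v^2 + 7*v + 12)/(4*v^2 + 12*v - 7)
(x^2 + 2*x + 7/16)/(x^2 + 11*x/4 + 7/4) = (x + 1/4)/(x + 1)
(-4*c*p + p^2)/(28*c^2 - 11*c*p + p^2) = p/(-7*c + p)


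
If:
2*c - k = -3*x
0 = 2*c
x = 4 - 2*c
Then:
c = 0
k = 12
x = 4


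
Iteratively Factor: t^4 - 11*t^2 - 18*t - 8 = (t + 1)*(t^3 - t^2 - 10*t - 8) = (t + 1)^2*(t^2 - 2*t - 8) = (t - 4)*(t + 1)^2*(t + 2)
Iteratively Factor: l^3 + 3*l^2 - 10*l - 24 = (l + 2)*(l^2 + l - 12) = (l - 3)*(l + 2)*(l + 4)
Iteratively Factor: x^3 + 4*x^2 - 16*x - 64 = (x - 4)*(x^2 + 8*x + 16) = (x - 4)*(x + 4)*(x + 4)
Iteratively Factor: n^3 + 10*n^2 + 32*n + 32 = (n + 4)*(n^2 + 6*n + 8) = (n + 4)^2*(n + 2)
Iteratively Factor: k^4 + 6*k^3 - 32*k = (k + 4)*(k^3 + 2*k^2 - 8*k) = (k + 4)^2*(k^2 - 2*k) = (k - 2)*(k + 4)^2*(k)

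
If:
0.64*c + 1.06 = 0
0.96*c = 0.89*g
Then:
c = -1.66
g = -1.79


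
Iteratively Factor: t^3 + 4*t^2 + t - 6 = (t + 3)*(t^2 + t - 2) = (t + 2)*(t + 3)*(t - 1)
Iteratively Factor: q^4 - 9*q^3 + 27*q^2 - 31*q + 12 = (q - 1)*(q^3 - 8*q^2 + 19*q - 12) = (q - 4)*(q - 1)*(q^2 - 4*q + 3) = (q - 4)*(q - 1)^2*(q - 3)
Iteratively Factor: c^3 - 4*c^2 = (c)*(c^2 - 4*c) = c^2*(c - 4)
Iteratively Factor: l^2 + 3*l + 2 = (l + 1)*(l + 2)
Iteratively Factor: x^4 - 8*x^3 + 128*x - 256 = (x - 4)*(x^3 - 4*x^2 - 16*x + 64) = (x - 4)*(x + 4)*(x^2 - 8*x + 16) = (x - 4)^2*(x + 4)*(x - 4)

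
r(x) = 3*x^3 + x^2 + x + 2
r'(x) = 9*x^2 + 2*x + 1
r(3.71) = 172.67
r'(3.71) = 132.30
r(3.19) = 112.75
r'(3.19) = 98.96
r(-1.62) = -9.75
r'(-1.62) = 21.38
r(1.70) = 21.33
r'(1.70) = 30.41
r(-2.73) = -54.32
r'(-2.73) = 62.62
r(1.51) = 16.12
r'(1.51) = 24.54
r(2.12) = 37.20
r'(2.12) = 45.69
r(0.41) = 2.78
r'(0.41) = 3.33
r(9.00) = 2279.00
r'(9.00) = 748.00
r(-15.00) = -9913.00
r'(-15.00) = 1996.00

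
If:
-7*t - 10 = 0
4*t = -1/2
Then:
No Solution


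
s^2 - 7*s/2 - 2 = (s - 4)*(s + 1/2)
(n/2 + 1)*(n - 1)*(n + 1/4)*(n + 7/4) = n^4/2 + 3*n^3/2 + 7*n^2/32 - 57*n/32 - 7/16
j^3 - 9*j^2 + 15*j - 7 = (j - 7)*(j - 1)^2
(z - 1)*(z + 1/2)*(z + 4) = z^3 + 7*z^2/2 - 5*z/2 - 2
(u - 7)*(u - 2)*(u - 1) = u^3 - 10*u^2 + 23*u - 14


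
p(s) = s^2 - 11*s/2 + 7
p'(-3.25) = -12.00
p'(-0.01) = -5.52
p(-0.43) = 9.55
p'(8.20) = 10.90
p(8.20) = 29.14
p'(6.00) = 6.50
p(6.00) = 10.00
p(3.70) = 0.34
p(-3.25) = 35.44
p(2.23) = -0.29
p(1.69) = 0.56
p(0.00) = 7.00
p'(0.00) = -5.50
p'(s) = 2*s - 11/2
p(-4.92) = 58.27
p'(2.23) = -1.04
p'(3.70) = 1.90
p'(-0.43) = -6.36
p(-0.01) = 7.06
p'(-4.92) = -15.34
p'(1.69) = -2.12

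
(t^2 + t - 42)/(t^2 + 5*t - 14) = (t - 6)/(t - 2)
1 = 1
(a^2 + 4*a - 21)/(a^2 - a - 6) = (a + 7)/(a + 2)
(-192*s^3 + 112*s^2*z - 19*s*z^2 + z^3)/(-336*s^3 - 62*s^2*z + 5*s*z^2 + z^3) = (24*s^2 - 11*s*z + z^2)/(42*s^2 + 13*s*z + z^2)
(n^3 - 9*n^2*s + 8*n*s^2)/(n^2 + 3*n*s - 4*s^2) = n*(n - 8*s)/(n + 4*s)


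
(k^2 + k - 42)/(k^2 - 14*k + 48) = (k + 7)/(k - 8)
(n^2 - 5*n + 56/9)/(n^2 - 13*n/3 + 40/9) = (3*n - 7)/(3*n - 5)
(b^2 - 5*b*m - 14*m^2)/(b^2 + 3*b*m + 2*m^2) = (b - 7*m)/(b + m)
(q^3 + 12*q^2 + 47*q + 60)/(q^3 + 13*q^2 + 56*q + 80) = (q + 3)/(q + 4)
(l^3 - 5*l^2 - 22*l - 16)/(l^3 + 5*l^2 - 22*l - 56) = (l^2 - 7*l - 8)/(l^2 + 3*l - 28)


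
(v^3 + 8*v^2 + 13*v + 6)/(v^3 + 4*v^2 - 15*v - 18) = (v + 1)/(v - 3)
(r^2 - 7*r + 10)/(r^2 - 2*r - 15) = (r - 2)/(r + 3)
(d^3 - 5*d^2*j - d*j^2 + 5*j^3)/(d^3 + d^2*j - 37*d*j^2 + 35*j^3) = (d + j)/(d + 7*j)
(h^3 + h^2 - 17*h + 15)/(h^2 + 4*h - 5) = h - 3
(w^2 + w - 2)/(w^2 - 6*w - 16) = (w - 1)/(w - 8)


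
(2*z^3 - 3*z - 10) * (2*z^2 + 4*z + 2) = 4*z^5 + 8*z^4 - 2*z^3 - 32*z^2 - 46*z - 20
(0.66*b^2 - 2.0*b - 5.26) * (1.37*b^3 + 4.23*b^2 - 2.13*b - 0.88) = 0.9042*b^5 + 0.0518000000000001*b^4 - 17.072*b^3 - 18.5706*b^2 + 12.9638*b + 4.6288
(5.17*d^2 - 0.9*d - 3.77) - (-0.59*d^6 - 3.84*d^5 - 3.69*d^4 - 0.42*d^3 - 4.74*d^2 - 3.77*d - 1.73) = 0.59*d^6 + 3.84*d^5 + 3.69*d^4 + 0.42*d^3 + 9.91*d^2 + 2.87*d - 2.04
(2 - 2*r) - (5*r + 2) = -7*r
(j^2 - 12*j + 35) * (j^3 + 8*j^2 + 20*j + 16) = j^5 - 4*j^4 - 41*j^3 + 56*j^2 + 508*j + 560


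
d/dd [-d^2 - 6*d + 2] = -2*d - 6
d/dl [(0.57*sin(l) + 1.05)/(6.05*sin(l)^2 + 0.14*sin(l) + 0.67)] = (-3.4485*sin(l)^2 - 12.705*sin(l) + 0.2349)*cos(l)/(36.6025*sin(l)^4 + 1.694*sin(l)^3 + 8.1266*sin(l)^2 + 0.1876*sin(l) + 0.4489)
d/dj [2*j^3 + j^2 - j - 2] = 6*j^2 + 2*j - 1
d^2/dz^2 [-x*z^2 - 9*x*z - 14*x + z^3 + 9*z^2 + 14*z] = -2*x + 6*z + 18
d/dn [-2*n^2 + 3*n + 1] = 3 - 4*n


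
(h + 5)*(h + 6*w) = h^2 + 6*h*w + 5*h + 30*w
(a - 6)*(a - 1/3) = a^2 - 19*a/3 + 2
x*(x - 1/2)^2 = x^3 - x^2 + x/4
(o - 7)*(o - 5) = o^2 - 12*o + 35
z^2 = z^2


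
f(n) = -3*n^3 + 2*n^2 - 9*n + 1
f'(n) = -9*n^2 + 4*n - 9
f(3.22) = -107.40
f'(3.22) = -89.44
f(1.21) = -12.28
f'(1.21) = -17.34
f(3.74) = -161.63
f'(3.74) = -119.93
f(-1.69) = 36.40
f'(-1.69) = -41.46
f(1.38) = -15.50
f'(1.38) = -20.62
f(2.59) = -61.02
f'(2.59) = -59.01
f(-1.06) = 16.36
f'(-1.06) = -23.35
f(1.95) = -31.19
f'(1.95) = -35.42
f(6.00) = -629.00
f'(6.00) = -309.00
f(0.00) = 1.00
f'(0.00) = -9.00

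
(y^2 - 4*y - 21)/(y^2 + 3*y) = (y - 7)/y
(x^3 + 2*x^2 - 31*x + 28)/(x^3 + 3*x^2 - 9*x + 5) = (x^2 + 3*x - 28)/(x^2 + 4*x - 5)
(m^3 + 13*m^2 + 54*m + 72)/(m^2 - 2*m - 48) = (m^2 + 7*m + 12)/(m - 8)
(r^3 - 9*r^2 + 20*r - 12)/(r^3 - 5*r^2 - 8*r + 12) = (r - 2)/(r + 2)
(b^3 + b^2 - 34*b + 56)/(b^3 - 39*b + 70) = (b - 4)/(b - 5)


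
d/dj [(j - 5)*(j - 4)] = 2*j - 9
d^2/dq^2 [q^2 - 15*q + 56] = 2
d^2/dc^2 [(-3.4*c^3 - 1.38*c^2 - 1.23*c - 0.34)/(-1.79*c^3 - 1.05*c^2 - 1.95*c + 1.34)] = (-5.6843418860808e-14*c^7 - 3.93728400000001*c^6 - 47.559942*c^5 + 95.904978*c^4 + 80.464452*c^3 + 3.11781599999998*c^2 + 56.083944*c + 14.926296)/(5.735339*c^9 + 10.092915*c^8 + 24.66441*c^7 + 10.267293*c^6 + 11.75787*c^5 - 20.517795*c^4 + 0.595346999999998*c^3 - 9.62991*c^2 + 10.50426*c - 2.406104)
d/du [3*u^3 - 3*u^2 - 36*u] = 9*u^2 - 6*u - 36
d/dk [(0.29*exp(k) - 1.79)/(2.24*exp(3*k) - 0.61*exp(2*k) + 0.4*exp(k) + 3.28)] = (-1.2992*exp(3*k) + 12.2057*exp(2*k) - 2.1838*exp(k) + 1.6672)*exp(k)/(5.0176*exp(6*k) - 2.7328*exp(5*k) + 2.1641*exp(4*k) + 14.2064*exp(3*k) - 3.8416*exp(2*k) + 2.624*exp(k) + 10.7584)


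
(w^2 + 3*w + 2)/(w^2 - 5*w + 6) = (w^2 + 3*w + 2)/(w^2 - 5*w + 6)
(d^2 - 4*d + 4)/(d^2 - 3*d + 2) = (d - 2)/(d - 1)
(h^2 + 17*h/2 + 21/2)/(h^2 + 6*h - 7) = (h + 3/2)/(h - 1)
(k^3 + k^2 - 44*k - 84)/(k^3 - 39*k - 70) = (k + 6)/(k + 5)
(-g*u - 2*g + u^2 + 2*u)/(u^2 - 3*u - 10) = (-g + u)/(u - 5)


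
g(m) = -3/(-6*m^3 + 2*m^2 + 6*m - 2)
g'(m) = -3*(18*m^2 - 4*m - 6)/(-6*m^3 + 2*m^2 + 6*m - 2)^2 = 3*(-9*m^2 + 2*m + 3)/(2*(3*m^3 - m^2 - 3*m + 1)^2)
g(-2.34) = -0.04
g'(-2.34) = -0.06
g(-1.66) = -0.14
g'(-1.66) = -0.34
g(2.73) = 0.03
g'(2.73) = -0.04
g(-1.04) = -4.46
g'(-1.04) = -116.98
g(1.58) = 0.27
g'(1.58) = -0.78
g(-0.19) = 0.99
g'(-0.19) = 1.50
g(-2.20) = -0.05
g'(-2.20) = -0.08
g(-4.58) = -0.01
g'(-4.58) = -0.00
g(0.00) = 1.50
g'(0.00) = 4.50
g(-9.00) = 0.00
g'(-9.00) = 0.00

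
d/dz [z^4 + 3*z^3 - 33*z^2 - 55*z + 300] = 4*z^3 + 9*z^2 - 66*z - 55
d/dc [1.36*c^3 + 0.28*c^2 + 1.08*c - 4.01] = 4.08*c^2 + 0.56*c + 1.08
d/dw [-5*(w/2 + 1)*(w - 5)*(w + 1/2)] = -15*w^2/2 + 25*w/2 + 115/4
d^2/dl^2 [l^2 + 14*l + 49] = 2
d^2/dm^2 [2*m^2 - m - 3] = 4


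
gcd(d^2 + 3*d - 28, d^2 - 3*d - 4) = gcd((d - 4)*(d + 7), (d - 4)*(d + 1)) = d - 4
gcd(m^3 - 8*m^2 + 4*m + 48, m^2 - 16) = m - 4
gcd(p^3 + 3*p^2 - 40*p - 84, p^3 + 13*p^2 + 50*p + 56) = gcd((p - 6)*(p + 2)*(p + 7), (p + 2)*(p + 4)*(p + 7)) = p^2 + 9*p + 14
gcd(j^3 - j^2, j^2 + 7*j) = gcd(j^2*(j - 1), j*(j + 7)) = j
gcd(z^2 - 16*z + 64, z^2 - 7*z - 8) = z - 8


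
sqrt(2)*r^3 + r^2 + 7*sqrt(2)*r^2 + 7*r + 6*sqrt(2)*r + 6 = (r + 1)*(r + 6)*(sqrt(2)*r + 1)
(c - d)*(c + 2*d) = c^2 + c*d - 2*d^2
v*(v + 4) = v^2 + 4*v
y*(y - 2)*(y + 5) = y^3 + 3*y^2 - 10*y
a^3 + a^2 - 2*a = a*(a - 1)*(a + 2)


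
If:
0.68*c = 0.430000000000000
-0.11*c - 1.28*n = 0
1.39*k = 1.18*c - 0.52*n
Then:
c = 0.63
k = 0.56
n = -0.05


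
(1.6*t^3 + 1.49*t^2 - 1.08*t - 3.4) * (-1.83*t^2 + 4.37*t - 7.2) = -2.928*t^5 + 4.2653*t^4 - 3.0323*t^3 - 9.2256*t^2 - 7.082*t + 24.48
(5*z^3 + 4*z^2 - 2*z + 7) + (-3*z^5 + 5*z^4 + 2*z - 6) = -3*z^5 + 5*z^4 + 5*z^3 + 4*z^2 + 1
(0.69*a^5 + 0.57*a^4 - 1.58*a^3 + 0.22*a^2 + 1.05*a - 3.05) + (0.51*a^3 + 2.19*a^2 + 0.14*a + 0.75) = 0.69*a^5 + 0.57*a^4 - 1.07*a^3 + 2.41*a^2 + 1.19*a - 2.3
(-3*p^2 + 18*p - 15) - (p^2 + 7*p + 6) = -4*p^2 + 11*p - 21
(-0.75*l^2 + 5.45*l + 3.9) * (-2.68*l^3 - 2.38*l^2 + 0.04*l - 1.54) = 2.01*l^5 - 12.821*l^4 - 23.453*l^3 - 7.909*l^2 - 8.237*l - 6.006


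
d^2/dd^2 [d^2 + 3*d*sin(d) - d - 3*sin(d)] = -3*d*sin(d) + 3*sin(d) + 6*cos(d) + 2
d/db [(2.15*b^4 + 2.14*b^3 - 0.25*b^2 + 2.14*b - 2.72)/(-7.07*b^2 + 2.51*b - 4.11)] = (-30.401*b^5 + 1.0597*b^4 - 24.6032*b^3 - 11.8839*b^2 - 36.4058*b - 1.9682)/(49.9849*b^4 - 35.4914*b^3 + 64.4155*b^2 - 20.6322*b + 16.8921)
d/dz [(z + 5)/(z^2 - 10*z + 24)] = (z^2 - 10*z - 2*(z - 5)*(z + 5) + 24)/(z^2 - 10*z + 24)^2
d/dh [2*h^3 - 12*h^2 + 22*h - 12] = 6*h^2 - 24*h + 22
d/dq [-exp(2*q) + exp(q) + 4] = (1 - 2*exp(q))*exp(q)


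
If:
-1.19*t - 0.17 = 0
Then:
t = -0.14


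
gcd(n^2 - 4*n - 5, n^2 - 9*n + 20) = n - 5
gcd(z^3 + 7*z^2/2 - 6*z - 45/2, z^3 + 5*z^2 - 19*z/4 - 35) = z - 5/2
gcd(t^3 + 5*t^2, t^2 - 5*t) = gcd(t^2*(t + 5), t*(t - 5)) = t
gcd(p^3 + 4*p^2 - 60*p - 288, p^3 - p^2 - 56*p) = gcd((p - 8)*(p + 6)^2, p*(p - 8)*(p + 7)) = p - 8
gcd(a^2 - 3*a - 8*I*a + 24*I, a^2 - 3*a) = a - 3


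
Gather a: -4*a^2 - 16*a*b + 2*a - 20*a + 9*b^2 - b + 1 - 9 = -4*a^2 + a*(-16*b - 18) + 9*b^2 - b - 8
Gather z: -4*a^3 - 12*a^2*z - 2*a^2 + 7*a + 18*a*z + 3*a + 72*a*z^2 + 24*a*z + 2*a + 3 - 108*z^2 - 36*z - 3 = -4*a^3 - 2*a^2 + 12*a + z^2*(72*a - 108) + z*(-12*a^2 + 42*a - 36)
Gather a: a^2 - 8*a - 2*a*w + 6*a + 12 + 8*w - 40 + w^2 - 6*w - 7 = a^2 + a*(-2*w - 2) + w^2 + 2*w - 35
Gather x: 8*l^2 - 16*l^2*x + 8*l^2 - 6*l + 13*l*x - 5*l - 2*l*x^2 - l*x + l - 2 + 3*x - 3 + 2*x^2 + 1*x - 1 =16*l^2 - 10*l + x^2*(2 - 2*l) + x*(-16*l^2 + 12*l + 4) - 6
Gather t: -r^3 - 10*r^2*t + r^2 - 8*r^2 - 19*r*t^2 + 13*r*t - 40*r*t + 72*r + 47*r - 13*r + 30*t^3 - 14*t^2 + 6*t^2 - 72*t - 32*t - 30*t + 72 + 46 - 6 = -r^3 - 7*r^2 + 106*r + 30*t^3 + t^2*(-19*r - 8) + t*(-10*r^2 - 27*r - 134) + 112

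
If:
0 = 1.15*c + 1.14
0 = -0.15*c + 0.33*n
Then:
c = -0.99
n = -0.45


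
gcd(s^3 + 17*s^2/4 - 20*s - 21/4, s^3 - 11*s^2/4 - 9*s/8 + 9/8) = s - 3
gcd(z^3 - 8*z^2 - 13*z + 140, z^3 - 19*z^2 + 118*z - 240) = z - 5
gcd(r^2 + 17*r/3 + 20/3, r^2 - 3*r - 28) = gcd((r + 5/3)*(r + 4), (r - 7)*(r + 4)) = r + 4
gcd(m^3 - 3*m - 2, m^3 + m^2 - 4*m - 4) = m^2 - m - 2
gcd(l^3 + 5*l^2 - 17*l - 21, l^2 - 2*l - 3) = l^2 - 2*l - 3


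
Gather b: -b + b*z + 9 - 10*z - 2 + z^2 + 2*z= b*(z - 1) + z^2 - 8*z + 7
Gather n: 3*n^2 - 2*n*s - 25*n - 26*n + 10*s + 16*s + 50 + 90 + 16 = 3*n^2 + n*(-2*s - 51) + 26*s + 156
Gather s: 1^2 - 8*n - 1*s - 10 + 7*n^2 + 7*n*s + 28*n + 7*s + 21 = 7*n^2 + 20*n + s*(7*n + 6) + 12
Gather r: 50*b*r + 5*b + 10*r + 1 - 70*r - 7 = 5*b + r*(50*b - 60) - 6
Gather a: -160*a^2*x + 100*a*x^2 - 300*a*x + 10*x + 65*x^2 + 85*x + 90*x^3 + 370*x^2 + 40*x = -160*a^2*x + a*(100*x^2 - 300*x) + 90*x^3 + 435*x^2 + 135*x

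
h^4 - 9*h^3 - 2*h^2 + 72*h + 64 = (h - 8)*(h - 4)*(h + 1)*(h + 2)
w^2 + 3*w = w*(w + 3)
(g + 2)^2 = g^2 + 4*g + 4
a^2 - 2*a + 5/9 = (a - 5/3)*(a - 1/3)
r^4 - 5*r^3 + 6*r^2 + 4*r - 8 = (r - 2)^3*(r + 1)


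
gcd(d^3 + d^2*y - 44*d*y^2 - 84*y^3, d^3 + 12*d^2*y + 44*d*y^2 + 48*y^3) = d^2 + 8*d*y + 12*y^2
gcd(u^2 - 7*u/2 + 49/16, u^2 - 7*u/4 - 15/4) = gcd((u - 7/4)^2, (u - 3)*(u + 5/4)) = 1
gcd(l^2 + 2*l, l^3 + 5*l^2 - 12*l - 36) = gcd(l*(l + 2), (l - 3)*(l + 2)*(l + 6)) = l + 2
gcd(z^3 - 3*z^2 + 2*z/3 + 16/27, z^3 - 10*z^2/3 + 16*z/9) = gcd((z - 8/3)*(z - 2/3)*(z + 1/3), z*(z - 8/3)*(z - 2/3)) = z^2 - 10*z/3 + 16/9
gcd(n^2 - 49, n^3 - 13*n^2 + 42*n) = n - 7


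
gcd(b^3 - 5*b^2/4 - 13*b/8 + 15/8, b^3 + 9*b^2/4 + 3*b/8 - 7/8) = 1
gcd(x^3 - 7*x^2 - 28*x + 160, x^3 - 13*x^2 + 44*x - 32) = x^2 - 12*x + 32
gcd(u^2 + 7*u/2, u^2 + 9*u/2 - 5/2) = 1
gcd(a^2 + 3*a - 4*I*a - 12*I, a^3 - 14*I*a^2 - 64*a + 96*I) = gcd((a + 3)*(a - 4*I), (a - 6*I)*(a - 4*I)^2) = a - 4*I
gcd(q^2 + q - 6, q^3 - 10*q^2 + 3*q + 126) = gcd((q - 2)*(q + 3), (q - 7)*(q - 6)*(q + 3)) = q + 3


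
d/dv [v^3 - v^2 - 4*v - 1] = 3*v^2 - 2*v - 4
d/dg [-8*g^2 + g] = 1 - 16*g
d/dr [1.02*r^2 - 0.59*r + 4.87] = 2.04*r - 0.59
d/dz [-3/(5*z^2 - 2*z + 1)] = 6*(5*z - 1)/(5*z^2 - 2*z + 1)^2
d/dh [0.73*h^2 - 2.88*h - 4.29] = 1.46*h - 2.88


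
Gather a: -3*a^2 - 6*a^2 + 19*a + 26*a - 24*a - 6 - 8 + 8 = -9*a^2 + 21*a - 6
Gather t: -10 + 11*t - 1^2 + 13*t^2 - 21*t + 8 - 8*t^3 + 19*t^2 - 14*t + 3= -8*t^3 + 32*t^2 - 24*t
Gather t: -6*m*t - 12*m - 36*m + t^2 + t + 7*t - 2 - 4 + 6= -48*m + t^2 + t*(8 - 6*m)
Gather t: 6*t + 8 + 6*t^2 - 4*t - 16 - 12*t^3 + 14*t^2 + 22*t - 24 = -12*t^3 + 20*t^2 + 24*t - 32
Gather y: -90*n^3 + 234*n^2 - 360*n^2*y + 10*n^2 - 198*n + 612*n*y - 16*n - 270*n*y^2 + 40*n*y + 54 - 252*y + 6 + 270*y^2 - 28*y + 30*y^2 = -90*n^3 + 244*n^2 - 214*n + y^2*(300 - 270*n) + y*(-360*n^2 + 652*n - 280) + 60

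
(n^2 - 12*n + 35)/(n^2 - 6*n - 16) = (-n^2 + 12*n - 35)/(-n^2 + 6*n + 16)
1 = 1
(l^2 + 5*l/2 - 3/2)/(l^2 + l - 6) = (l - 1/2)/(l - 2)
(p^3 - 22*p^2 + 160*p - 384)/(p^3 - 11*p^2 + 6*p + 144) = (p - 8)/(p + 3)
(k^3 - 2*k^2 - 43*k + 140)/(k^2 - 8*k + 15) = (k^2 + 3*k - 28)/(k - 3)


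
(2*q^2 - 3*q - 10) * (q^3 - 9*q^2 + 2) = 2*q^5 - 21*q^4 + 17*q^3 + 94*q^2 - 6*q - 20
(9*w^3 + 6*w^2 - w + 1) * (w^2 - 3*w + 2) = 9*w^5 - 21*w^4 - w^3 + 16*w^2 - 5*w + 2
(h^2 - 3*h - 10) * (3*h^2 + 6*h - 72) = 3*h^4 - 3*h^3 - 120*h^2 + 156*h + 720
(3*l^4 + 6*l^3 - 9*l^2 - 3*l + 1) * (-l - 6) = -3*l^5 - 24*l^4 - 27*l^3 + 57*l^2 + 17*l - 6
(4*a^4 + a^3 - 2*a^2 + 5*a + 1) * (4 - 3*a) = -12*a^5 + 13*a^4 + 10*a^3 - 23*a^2 + 17*a + 4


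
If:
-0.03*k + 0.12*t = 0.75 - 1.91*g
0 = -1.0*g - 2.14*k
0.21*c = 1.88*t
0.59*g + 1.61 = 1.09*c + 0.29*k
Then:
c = 1.73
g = 0.38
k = -0.18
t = 0.19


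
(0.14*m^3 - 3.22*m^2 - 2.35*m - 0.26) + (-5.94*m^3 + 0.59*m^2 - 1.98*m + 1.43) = -5.8*m^3 - 2.63*m^2 - 4.33*m + 1.17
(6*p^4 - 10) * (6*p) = 36*p^5 - 60*p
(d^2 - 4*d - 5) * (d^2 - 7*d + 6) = d^4 - 11*d^3 + 29*d^2 + 11*d - 30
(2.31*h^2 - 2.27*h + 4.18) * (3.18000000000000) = 7.3458*h^2 - 7.2186*h + 13.2924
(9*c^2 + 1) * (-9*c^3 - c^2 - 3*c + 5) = -81*c^5 - 9*c^4 - 36*c^3 + 44*c^2 - 3*c + 5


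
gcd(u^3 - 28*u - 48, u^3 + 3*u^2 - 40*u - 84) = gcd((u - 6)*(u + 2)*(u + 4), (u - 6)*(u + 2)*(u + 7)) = u^2 - 4*u - 12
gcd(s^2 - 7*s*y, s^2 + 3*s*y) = s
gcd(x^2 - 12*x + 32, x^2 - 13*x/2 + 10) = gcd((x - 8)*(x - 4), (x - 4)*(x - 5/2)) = x - 4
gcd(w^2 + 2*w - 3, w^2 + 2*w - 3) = w^2 + 2*w - 3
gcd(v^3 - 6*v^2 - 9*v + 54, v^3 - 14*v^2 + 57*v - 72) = v - 3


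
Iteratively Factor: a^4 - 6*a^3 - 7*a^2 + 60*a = (a - 5)*(a^3 - a^2 - 12*a) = (a - 5)*(a - 4)*(a^2 + 3*a) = (a - 5)*(a - 4)*(a + 3)*(a)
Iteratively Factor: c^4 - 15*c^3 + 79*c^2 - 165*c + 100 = (c - 5)*(c^3 - 10*c^2 + 29*c - 20) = (c - 5)*(c - 1)*(c^2 - 9*c + 20) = (c - 5)*(c - 4)*(c - 1)*(c - 5)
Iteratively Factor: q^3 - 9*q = (q - 3)*(q^2 + 3*q) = (q - 3)*(q + 3)*(q)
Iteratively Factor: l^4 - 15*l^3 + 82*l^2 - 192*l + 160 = (l - 4)*(l^3 - 11*l^2 + 38*l - 40) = (l - 4)^2*(l^2 - 7*l + 10) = (l - 4)^2*(l - 2)*(l - 5)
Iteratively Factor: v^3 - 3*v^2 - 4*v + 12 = (v - 2)*(v^2 - v - 6) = (v - 3)*(v - 2)*(v + 2)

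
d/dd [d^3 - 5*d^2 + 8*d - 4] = 3*d^2 - 10*d + 8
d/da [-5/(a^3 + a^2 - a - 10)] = 5*(3*a^2 + 2*a - 1)/(a^3 + a^2 - a - 10)^2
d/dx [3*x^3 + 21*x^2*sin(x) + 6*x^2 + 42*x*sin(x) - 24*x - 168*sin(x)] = 21*x^2*cos(x) + 9*x^2 + 42*sqrt(2)*x*sin(x + pi/4) + 12*x + 42*sin(x) - 168*cos(x) - 24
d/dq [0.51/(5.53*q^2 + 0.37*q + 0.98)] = (-5.6406*q - 0.1887)/(5.53*q^2 + 0.37*q + 0.98)^2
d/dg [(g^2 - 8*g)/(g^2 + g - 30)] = 3*(3*g^2 - 20*g + 80)/(g^4 + 2*g^3 - 59*g^2 - 60*g + 900)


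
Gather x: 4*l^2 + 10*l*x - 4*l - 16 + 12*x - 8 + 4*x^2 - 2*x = 4*l^2 - 4*l + 4*x^2 + x*(10*l + 10) - 24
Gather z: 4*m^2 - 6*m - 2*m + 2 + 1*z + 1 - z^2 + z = 4*m^2 - 8*m - z^2 + 2*z + 3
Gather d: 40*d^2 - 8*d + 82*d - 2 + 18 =40*d^2 + 74*d + 16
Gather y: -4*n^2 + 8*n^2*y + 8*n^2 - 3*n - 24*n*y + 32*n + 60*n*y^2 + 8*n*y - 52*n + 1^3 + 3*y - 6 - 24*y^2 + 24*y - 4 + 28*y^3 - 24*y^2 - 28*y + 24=4*n^2 - 23*n + 28*y^3 + y^2*(60*n - 48) + y*(8*n^2 - 16*n - 1) + 15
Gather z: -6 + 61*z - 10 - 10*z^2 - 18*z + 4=-10*z^2 + 43*z - 12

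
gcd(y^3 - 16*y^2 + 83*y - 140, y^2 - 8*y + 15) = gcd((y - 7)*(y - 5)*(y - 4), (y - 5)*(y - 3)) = y - 5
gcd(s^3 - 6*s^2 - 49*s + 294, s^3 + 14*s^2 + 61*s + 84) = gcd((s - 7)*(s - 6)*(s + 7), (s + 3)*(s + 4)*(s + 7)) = s + 7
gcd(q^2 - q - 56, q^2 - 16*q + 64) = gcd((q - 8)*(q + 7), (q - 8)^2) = q - 8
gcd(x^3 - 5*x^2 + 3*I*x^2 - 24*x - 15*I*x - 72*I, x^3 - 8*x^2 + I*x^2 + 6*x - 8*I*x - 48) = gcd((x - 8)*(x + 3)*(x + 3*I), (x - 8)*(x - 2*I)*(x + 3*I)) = x^2 + x*(-8 + 3*I) - 24*I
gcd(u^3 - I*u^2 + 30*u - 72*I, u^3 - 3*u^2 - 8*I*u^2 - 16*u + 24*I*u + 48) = u - 4*I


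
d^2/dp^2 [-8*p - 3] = 0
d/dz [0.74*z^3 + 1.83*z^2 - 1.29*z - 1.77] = 2.22*z^2 + 3.66*z - 1.29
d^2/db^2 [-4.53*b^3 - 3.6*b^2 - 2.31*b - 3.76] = -27.18*b - 7.2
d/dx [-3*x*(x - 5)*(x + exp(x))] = -3*x*(x - 5)*(exp(x) + 1) - 3*x*(x + exp(x)) - 3*(x - 5)*(x + exp(x))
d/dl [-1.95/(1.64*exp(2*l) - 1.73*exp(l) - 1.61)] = (6.396*exp(l) - 3.3735)*exp(l)/(-1.64*exp(2*l) + 1.73*exp(l) + 1.61)^2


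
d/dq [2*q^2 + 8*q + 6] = 4*q + 8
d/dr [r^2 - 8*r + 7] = 2*r - 8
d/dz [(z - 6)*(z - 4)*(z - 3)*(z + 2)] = 4*z^3 - 33*z^2 + 56*z + 36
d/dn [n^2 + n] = 2*n + 1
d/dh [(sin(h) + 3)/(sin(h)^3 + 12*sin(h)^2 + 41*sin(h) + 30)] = -(2*sin(h)^3 + 21*sin(h)^2 + 72*sin(h) + 93)*cos(h)/(sin(h)^3 + 12*sin(h)^2 + 41*sin(h) + 30)^2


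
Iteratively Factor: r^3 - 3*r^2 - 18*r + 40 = (r - 5)*(r^2 + 2*r - 8) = (r - 5)*(r - 2)*(r + 4)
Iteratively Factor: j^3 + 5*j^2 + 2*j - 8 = (j + 4)*(j^2 + j - 2) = (j + 2)*(j + 4)*(j - 1)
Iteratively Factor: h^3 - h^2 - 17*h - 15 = (h + 1)*(h^2 - 2*h - 15) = (h - 5)*(h + 1)*(h + 3)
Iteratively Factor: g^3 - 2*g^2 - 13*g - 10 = (g - 5)*(g^2 + 3*g + 2) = (g - 5)*(g + 1)*(g + 2)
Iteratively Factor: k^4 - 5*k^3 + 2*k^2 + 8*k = (k - 4)*(k^3 - k^2 - 2*k) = (k - 4)*(k - 2)*(k^2 + k) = (k - 4)*(k - 2)*(k + 1)*(k)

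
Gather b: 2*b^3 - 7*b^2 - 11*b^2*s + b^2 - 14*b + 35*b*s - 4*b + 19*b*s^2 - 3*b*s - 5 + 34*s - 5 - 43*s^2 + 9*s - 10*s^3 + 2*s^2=2*b^3 + b^2*(-11*s - 6) + b*(19*s^2 + 32*s - 18) - 10*s^3 - 41*s^2 + 43*s - 10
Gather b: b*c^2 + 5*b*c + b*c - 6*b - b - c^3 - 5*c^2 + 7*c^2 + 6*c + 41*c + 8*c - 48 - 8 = b*(c^2 + 6*c - 7) - c^3 + 2*c^2 + 55*c - 56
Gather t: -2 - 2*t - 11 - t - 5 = -3*t - 18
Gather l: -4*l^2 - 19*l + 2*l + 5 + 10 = -4*l^2 - 17*l + 15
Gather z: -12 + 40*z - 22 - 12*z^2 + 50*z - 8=-12*z^2 + 90*z - 42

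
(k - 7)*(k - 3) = k^2 - 10*k + 21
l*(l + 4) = l^2 + 4*l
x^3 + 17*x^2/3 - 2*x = x*(x - 1/3)*(x + 6)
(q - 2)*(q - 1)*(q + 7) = q^3 + 4*q^2 - 19*q + 14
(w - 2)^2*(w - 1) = w^3 - 5*w^2 + 8*w - 4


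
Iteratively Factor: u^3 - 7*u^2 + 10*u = (u)*(u^2 - 7*u + 10) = u*(u - 2)*(u - 5)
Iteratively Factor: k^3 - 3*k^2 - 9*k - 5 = (k - 5)*(k^2 + 2*k + 1) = (k - 5)*(k + 1)*(k + 1)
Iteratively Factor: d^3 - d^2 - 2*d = (d + 1)*(d^2 - 2*d) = d*(d + 1)*(d - 2)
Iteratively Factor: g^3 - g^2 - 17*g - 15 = (g - 5)*(g^2 + 4*g + 3) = (g - 5)*(g + 3)*(g + 1)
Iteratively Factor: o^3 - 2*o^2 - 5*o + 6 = (o - 1)*(o^2 - o - 6) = (o - 3)*(o - 1)*(o + 2)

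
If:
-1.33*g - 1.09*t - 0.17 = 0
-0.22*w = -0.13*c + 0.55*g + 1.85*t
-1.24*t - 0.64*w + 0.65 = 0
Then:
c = 5.10135450288252 - 3.86301983245956*w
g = 0.422992966286684*w - 0.557421780257094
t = 0.524193548387097 - 0.516129032258065*w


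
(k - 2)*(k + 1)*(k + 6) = k^3 + 5*k^2 - 8*k - 12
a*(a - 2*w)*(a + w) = a^3 - a^2*w - 2*a*w^2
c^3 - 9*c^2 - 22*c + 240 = (c - 8)*(c - 6)*(c + 5)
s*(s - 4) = s^2 - 4*s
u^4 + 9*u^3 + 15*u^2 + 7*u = u*(u + 1)^2*(u + 7)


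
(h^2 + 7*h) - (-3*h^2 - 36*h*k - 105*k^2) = 4*h^2 + 36*h*k + 7*h + 105*k^2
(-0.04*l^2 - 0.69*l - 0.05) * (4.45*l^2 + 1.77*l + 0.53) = -0.178*l^4 - 3.1413*l^3 - 1.465*l^2 - 0.4542*l - 0.0265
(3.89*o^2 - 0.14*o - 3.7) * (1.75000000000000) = 6.8075*o^2 - 0.245*o - 6.475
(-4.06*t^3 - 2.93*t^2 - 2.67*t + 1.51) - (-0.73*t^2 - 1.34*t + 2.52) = -4.06*t^3 - 2.2*t^2 - 1.33*t - 1.01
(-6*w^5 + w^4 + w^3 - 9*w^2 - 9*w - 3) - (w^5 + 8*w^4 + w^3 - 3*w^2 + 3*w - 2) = -7*w^5 - 7*w^4 - 6*w^2 - 12*w - 1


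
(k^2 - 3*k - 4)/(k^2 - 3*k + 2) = (k^2 - 3*k - 4)/(k^2 - 3*k + 2)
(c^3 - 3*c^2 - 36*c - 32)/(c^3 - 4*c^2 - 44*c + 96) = (c^2 + 5*c + 4)/(c^2 + 4*c - 12)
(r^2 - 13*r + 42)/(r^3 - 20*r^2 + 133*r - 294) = 1/(r - 7)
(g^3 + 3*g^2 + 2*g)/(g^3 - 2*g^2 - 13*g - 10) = g/(g - 5)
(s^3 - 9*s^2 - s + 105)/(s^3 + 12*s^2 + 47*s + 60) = (s^2 - 12*s + 35)/(s^2 + 9*s + 20)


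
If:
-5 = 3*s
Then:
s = -5/3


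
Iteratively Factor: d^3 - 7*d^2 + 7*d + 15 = (d + 1)*(d^2 - 8*d + 15) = (d - 3)*(d + 1)*(d - 5)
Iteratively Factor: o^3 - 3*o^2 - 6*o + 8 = (o - 4)*(o^2 + o - 2) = (o - 4)*(o + 2)*(o - 1)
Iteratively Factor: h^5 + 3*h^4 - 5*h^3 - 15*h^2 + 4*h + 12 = (h - 1)*(h^4 + 4*h^3 - h^2 - 16*h - 12) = (h - 1)*(h + 3)*(h^3 + h^2 - 4*h - 4) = (h - 1)*(h + 2)*(h + 3)*(h^2 - h - 2) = (h - 2)*(h - 1)*(h + 2)*(h + 3)*(h + 1)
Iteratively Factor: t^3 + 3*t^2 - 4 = (t + 2)*(t^2 + t - 2) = (t - 1)*(t + 2)*(t + 2)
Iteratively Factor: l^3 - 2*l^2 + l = (l)*(l^2 - 2*l + 1) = l*(l - 1)*(l - 1)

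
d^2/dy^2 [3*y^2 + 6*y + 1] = 6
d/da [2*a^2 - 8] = 4*a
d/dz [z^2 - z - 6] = 2*z - 1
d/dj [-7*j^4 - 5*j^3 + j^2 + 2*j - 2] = -28*j^3 - 15*j^2 + 2*j + 2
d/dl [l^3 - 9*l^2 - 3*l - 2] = 3*l^2 - 18*l - 3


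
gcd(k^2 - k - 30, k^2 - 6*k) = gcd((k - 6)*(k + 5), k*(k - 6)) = k - 6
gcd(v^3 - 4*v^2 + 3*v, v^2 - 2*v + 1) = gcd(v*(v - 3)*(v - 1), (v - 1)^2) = v - 1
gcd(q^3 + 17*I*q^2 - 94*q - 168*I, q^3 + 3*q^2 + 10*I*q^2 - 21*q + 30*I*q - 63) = q + 7*I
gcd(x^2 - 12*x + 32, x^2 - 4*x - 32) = x - 8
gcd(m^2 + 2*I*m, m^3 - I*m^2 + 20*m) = m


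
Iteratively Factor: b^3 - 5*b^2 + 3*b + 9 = (b - 3)*(b^2 - 2*b - 3) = (b - 3)^2*(b + 1)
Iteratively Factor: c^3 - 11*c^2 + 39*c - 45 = (c - 3)*(c^2 - 8*c + 15) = (c - 3)^2*(c - 5)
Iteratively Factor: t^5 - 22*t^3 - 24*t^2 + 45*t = (t + 3)*(t^4 - 3*t^3 - 13*t^2 + 15*t) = (t - 5)*(t + 3)*(t^3 + 2*t^2 - 3*t) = t*(t - 5)*(t + 3)*(t^2 + 2*t - 3) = t*(t - 5)*(t - 1)*(t + 3)*(t + 3)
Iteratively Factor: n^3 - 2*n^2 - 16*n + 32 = (n - 2)*(n^2 - 16) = (n - 2)*(n + 4)*(n - 4)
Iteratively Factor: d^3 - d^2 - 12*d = (d + 3)*(d^2 - 4*d) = (d - 4)*(d + 3)*(d)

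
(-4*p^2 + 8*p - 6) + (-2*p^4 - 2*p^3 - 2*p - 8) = -2*p^4 - 2*p^3 - 4*p^2 + 6*p - 14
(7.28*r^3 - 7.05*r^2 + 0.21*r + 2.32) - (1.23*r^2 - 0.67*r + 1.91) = 7.28*r^3 - 8.28*r^2 + 0.88*r + 0.41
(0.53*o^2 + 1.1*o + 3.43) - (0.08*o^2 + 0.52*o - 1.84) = 0.45*o^2 + 0.58*o + 5.27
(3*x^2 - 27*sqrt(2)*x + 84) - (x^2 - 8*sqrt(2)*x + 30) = 2*x^2 - 19*sqrt(2)*x + 54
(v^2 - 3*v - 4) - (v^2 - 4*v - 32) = v + 28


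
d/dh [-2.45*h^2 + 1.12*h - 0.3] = 1.12 - 4.9*h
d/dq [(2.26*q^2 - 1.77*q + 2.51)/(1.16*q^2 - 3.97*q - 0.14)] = (-6.919*q^2 - 6.456*q + 10.2125)/(1.3456*q^4 - 9.2104*q^3 + 15.4361*q^2 + 1.1116*q + 0.0196)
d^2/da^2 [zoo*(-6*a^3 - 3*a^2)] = zoo*(a + 1)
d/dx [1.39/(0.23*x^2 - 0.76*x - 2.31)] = (1.0564 - 0.6394*x)/(-0.23*x^2 + 0.76*x + 2.31)^2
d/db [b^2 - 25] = 2*b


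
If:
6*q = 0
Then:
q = 0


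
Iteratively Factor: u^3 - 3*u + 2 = (u + 2)*(u^2 - 2*u + 1) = (u - 1)*(u + 2)*(u - 1)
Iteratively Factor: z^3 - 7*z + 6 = (z + 3)*(z^2 - 3*z + 2) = (z - 2)*(z + 3)*(z - 1)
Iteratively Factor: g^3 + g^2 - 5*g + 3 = (g - 1)*(g^2 + 2*g - 3) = (g - 1)^2*(g + 3)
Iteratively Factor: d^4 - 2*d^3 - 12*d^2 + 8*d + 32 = (d + 2)*(d^3 - 4*d^2 - 4*d + 16) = (d + 2)^2*(d^2 - 6*d + 8) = (d - 4)*(d + 2)^2*(d - 2)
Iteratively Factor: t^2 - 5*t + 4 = (t - 1)*(t - 4)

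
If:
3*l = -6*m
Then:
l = -2*m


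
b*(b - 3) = b^2 - 3*b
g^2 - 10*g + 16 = (g - 8)*(g - 2)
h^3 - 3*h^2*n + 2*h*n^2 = h*(h - 2*n)*(h - n)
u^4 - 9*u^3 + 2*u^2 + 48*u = u*(u - 8)*(u - 3)*(u + 2)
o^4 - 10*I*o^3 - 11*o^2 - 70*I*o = o*(o - 7*I)*(o - 5*I)*(o + 2*I)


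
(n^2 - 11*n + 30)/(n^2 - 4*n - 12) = (n - 5)/(n + 2)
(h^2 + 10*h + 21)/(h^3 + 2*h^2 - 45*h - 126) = (h + 7)/(h^2 - h - 42)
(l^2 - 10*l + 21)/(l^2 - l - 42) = (l - 3)/(l + 6)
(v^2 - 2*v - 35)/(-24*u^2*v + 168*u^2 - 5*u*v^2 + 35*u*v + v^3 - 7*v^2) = (-v - 5)/(24*u^2 + 5*u*v - v^2)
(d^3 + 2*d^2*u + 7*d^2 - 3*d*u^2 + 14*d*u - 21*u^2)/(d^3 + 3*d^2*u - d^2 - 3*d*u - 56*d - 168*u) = (d - u)/(d - 8)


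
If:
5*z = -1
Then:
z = -1/5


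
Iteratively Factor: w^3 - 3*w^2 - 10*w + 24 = (w - 2)*(w^2 - w - 12) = (w - 2)*(w + 3)*(w - 4)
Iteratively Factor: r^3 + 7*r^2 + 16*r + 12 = (r + 2)*(r^2 + 5*r + 6) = (r + 2)^2*(r + 3)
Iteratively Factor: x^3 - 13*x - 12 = (x + 1)*(x^2 - x - 12) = (x + 1)*(x + 3)*(x - 4)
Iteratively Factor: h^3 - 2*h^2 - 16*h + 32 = (h + 4)*(h^2 - 6*h + 8) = (h - 4)*(h + 4)*(h - 2)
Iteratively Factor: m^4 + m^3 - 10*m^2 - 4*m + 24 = (m + 2)*(m^3 - m^2 - 8*m + 12) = (m - 2)*(m + 2)*(m^2 + m - 6) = (m - 2)*(m + 2)*(m + 3)*(m - 2)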